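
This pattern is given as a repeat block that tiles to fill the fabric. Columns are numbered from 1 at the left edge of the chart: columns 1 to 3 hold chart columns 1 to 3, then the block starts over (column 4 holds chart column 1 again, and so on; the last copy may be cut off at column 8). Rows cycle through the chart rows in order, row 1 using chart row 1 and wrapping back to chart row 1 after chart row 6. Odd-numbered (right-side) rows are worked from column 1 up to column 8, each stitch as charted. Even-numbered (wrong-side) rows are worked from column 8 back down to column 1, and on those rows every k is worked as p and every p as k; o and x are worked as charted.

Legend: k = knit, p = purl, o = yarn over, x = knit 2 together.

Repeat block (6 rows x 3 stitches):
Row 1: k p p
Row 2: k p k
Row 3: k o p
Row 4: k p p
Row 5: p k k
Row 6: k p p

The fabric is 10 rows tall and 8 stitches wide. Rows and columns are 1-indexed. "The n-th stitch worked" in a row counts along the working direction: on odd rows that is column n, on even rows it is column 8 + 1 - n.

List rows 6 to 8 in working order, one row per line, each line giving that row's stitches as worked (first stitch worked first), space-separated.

Row 6: chart row 6, WS - tiled (columns 1-8): k p p k p p k p; work from column 8 back to 1 with k<->p swapped.
Row 7: chart row 1, RS - tile across columns 1-8 and work as-is.
Row 8: chart row 2, WS - tiled (columns 1-8): k p k k p k k p; work from column 8 back to 1 with k<->p swapped.

Result:
k p k k p k k p
k p p k p p k p
k p p k p p k p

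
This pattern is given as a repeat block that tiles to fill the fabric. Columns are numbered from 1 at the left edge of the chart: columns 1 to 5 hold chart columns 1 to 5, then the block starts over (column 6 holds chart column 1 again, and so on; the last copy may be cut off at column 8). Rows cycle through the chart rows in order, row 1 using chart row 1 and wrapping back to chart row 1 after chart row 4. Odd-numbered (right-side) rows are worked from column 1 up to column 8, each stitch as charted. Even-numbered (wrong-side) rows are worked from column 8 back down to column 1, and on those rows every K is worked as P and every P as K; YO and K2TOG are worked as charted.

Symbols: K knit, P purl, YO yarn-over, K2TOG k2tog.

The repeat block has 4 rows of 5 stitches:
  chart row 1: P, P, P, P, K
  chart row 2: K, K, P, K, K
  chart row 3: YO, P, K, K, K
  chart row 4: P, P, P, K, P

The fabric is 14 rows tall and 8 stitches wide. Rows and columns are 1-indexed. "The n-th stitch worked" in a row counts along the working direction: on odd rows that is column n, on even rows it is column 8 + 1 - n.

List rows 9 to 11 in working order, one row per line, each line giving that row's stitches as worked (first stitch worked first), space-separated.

Row 9: chart row 1, RS - tile across columns 1-8 and work as-is.
Row 10: chart row 2, WS - tiled (columns 1-8): K K P K K K K P; work from column 8 back to 1 with K<->P swapped.
Row 11: chart row 3, RS - tile across columns 1-8 and work as-is.

Rows as worked:
P P P P K P P P
K P P P P K P P
YO P K K K YO P K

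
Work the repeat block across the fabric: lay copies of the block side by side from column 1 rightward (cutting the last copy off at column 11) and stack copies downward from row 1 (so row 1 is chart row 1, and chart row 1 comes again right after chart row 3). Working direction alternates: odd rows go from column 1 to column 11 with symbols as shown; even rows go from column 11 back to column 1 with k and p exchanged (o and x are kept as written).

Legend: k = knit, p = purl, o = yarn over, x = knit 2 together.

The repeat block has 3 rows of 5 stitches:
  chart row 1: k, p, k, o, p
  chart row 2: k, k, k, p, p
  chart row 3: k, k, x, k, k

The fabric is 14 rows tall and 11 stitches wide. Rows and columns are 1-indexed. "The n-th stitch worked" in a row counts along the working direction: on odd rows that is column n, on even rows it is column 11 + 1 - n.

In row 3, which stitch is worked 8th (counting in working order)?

For row 3: chart row = ((3-1) mod 3) + 1 = 3; this is a RS (odd) row.
Chart row 3 tiled across columns 1-11: k k x k k k k x k k k
RS row: no reversal, no swap; stitch n worked = column n.
The 8th stitch worked is x.

== STITCH ==
x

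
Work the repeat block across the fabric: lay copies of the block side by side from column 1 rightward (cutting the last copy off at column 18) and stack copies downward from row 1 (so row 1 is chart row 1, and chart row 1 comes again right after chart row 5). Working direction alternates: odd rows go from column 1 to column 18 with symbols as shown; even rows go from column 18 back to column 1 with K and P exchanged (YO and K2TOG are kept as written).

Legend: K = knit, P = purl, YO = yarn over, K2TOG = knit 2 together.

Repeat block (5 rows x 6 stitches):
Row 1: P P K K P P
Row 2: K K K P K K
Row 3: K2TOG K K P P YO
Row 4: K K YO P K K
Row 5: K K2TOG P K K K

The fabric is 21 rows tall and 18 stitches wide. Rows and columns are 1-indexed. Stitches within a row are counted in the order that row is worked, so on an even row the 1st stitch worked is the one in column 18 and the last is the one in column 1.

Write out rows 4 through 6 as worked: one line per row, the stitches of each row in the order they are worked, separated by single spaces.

Row 4: chart row 4, WS - tiled (columns 1-18): K K YO P K K K K YO P K K K K YO P K K; work from column 18 back to 1 with K<->P swapped.
Row 5: chart row 5, RS - tile across columns 1-18 and work as-is.
Row 6: chart row 1, WS - tiled (columns 1-18): P P K K P P P P K K P P P P K K P P; work from column 18 back to 1 with K<->P swapped.

Rows as worked:
P P K YO P P P P K YO P P P P K YO P P
K K2TOG P K K K K K2TOG P K K K K K2TOG P K K K
K K P P K K K K P P K K K K P P K K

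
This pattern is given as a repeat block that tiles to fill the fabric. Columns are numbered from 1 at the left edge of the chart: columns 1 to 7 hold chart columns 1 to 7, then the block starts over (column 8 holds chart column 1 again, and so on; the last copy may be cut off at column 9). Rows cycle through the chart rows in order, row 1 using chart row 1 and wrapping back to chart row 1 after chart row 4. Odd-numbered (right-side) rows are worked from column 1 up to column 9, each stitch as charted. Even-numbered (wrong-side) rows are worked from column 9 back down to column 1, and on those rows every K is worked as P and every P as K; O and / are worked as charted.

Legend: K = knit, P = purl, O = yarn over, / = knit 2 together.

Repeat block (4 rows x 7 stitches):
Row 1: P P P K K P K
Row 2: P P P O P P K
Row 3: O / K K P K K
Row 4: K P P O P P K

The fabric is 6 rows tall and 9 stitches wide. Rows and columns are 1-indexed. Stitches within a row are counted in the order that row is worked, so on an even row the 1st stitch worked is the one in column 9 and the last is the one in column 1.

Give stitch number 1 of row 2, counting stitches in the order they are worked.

For row 2: chart row = ((2-1) mod 4) + 1 = 2; this is a WS (even) row.
Chart row 2 tiled across columns 1-9: P P P O P P K P P
WS row: flip the tiled sequence (start at column 9) and apply K<->P; O and / stay.
Row 2 as worked: K K P K K O K K K
Counting 1 along the worked row gives K.

Stitch:
K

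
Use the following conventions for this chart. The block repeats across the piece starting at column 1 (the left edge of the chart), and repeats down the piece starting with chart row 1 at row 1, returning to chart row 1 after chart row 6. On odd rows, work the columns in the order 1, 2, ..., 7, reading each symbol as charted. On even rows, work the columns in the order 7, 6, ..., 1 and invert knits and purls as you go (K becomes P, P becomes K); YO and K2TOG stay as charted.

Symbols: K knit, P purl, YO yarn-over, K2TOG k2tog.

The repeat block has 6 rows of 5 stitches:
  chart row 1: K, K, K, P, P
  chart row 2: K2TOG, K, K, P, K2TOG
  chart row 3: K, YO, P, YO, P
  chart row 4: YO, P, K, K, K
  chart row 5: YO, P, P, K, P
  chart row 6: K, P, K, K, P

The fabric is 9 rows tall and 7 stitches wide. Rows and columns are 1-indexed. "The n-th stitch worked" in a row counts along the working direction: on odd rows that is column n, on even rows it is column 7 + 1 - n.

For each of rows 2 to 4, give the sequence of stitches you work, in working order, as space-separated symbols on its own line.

Row 2: chart row 2, WS - tiled (columns 1-7): K2TOG K K P K2TOG K2TOG K; work from column 7 back to 1 with K<->P swapped.
Row 3: chart row 3, RS - tile across columns 1-7 and work as-is.
Row 4: chart row 4, WS - tiled (columns 1-7): YO P K K K YO P; work from column 7 back to 1 with K<->P swapped.

Result:
P K2TOG K2TOG K P P K2TOG
K YO P YO P K YO
K YO P P P K YO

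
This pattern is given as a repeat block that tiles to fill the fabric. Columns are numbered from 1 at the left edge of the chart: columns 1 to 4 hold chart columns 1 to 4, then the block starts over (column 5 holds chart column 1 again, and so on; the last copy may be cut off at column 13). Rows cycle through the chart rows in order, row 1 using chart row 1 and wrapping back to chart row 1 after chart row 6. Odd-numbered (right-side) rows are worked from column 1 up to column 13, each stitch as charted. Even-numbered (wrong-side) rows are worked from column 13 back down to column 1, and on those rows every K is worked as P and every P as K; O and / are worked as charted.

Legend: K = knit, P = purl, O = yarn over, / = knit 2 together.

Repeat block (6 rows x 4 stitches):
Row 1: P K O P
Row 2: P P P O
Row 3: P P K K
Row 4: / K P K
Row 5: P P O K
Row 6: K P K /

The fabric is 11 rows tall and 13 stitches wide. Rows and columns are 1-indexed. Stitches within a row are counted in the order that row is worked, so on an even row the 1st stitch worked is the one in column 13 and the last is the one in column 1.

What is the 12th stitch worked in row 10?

Result:
P

Derivation:
Row 10: (10-1) mod 6 = 3, so use chart row 4. Even row -> WS.
Chart row 4 tiled across columns 1-13: / K P K / K P K / K P K /
WS row: flip the tiled sequence (start at column 13) and apply K<->P; O and / stay.
Row 10 as worked: / P K P / P K P / P K P /
Stitch 12 in working order -> P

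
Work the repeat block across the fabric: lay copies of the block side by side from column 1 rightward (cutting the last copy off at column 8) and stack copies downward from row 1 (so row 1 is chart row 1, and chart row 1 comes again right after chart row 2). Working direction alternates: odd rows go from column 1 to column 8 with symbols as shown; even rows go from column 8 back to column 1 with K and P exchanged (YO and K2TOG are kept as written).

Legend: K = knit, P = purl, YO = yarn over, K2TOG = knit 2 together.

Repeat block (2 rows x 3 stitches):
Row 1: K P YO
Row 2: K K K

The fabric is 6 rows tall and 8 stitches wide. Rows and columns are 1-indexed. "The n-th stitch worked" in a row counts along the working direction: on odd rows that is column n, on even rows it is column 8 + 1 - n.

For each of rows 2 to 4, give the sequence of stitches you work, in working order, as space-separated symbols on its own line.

Result:
P P P P P P P P
K P YO K P YO K P
P P P P P P P P

Derivation:
Row 2: chart row 2, WS - tiled (columns 1-8): K K K K K K K K; work from column 8 back to 1 with K<->P swapped.
Row 3: chart row 1, RS - tile across columns 1-8 and work as-is.
Row 4: chart row 2, WS - tiled (columns 1-8): K K K K K K K K; work from column 8 back to 1 with K<->P swapped.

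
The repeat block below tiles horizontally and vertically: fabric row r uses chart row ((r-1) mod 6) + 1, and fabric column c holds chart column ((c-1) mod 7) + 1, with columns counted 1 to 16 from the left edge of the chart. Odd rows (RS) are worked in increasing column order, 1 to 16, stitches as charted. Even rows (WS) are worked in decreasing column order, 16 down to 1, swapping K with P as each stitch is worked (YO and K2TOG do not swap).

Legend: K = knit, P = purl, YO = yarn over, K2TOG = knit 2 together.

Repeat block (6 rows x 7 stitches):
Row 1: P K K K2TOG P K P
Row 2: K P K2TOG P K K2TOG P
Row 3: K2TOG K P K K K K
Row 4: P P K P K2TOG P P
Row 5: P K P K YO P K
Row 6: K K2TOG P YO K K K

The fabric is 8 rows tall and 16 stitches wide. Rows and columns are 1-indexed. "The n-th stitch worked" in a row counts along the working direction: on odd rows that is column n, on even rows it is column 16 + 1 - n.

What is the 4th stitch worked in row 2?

Row 2 uses chart row ((2-1) mod 6)+1 = 2. Row 2 is even, so WS.
Chart row 2 tiled across columns 1-16: K P K2TOG P K K2TOG P K P K2TOG P K K2TOG P K P
WS: work from column 16 back to column 1 (reverse the tiled row), swapping K<->P (YO and K2TOG unchanged).
Row 2 as worked: K P K K2TOG P K K2TOG K P K K2TOG P K K2TOG K P
Stitch 4 in working order -> K2TOG

== STITCH ==
K2TOG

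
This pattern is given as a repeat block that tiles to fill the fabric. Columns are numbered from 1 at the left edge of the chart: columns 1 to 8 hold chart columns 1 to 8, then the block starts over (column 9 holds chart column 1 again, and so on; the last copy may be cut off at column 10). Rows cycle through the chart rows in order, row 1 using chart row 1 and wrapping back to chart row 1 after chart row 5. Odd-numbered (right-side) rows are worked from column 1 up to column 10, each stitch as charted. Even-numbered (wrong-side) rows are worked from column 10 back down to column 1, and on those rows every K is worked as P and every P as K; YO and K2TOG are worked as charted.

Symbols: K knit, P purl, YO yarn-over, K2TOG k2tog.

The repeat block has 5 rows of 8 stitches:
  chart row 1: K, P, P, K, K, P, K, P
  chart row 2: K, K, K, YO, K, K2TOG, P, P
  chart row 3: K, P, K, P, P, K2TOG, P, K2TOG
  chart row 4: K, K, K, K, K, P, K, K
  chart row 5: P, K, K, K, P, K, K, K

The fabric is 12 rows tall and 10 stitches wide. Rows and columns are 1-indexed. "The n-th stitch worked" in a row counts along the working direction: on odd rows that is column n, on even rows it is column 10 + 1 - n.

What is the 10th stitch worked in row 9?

For row 9: chart row = ((9-1) mod 5) + 1 = 4; this is a RS (odd) row.
Chart row 4 tiled across columns 1-10: K K K K K P K K K K
RS: work column 1 to column 10, symbols as charted — the tiled row is the row as worked.
Stitch 10 in working order -> K

== STITCH ==
K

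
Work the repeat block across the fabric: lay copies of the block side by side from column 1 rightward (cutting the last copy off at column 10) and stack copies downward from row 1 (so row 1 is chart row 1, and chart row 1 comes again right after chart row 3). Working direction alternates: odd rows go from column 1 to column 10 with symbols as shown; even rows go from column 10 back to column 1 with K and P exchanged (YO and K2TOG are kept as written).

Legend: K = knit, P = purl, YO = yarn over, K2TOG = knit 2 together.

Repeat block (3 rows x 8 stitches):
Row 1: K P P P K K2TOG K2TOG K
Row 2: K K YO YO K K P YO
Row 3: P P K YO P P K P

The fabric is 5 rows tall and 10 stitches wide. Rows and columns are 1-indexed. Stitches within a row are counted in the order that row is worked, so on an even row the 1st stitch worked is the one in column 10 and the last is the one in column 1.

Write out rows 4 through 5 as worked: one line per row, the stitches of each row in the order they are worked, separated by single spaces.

Row 4: chart row 1, WS - tiled (columns 1-10): K P P P K K2TOG K2TOG K K P; work from column 10 back to 1 with K<->P swapped.
Row 5: chart row 2, RS - tile across columns 1-10 and work as-is.

Result:
K P P K2TOG K2TOG P K K K P
K K YO YO K K P YO K K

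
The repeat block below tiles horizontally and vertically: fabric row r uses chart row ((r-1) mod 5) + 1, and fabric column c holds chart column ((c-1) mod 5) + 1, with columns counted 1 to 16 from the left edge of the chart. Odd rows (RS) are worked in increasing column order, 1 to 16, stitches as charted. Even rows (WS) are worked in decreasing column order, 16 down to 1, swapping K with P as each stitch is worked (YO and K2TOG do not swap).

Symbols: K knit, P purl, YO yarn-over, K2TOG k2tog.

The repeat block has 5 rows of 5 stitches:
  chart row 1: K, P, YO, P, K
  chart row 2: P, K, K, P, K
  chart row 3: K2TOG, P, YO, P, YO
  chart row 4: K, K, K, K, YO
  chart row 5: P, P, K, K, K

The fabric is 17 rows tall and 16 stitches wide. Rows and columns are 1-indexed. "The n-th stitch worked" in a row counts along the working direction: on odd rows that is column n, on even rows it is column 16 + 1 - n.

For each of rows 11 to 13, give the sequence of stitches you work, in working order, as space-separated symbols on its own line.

Rows as worked:
K P YO P K K P YO P K K P YO P K K
K P K P P K P K P P K P K P P K
K2TOG P YO P YO K2TOG P YO P YO K2TOG P YO P YO K2TOG

Derivation:
Row 11: chart row 1, RS - tile across columns 1-16 and work as-is.
Row 12: chart row 2, WS - tiled (columns 1-16): P K K P K P K K P K P K K P K P; work from column 16 back to 1 with K<->P swapped.
Row 13: chart row 3, RS - tile across columns 1-16 and work as-is.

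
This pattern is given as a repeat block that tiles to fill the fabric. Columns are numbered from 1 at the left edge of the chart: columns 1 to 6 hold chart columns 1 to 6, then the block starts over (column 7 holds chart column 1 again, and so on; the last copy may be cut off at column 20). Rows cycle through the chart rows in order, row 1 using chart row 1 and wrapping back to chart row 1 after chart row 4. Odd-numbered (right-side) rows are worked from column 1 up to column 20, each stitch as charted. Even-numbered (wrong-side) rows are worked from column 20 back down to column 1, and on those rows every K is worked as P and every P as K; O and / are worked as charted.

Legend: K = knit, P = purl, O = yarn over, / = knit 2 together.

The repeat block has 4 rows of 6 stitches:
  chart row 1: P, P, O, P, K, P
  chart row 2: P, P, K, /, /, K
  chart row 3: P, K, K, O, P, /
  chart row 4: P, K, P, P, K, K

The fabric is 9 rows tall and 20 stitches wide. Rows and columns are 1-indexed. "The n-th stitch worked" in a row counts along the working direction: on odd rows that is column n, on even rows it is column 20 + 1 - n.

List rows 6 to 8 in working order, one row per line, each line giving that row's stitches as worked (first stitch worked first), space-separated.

Row 6: chart row 2, WS - tiled (columns 1-20): P P K / / K P P K / / K P P K / / K P P; work from column 20 back to 1 with K<->P swapped.
Row 7: chart row 3, RS - tile across columns 1-20 and work as-is.
Row 8: chart row 4, WS - tiled (columns 1-20): P K P P K K P K P P K K P K P P K K P K; work from column 20 back to 1 with K<->P swapped.

Rows as worked:
K K P / / P K K P / / P K K P / / P K K
P K K O P / P K K O P / P K K O P / P K
P K P P K K P K P P K K P K P P K K P K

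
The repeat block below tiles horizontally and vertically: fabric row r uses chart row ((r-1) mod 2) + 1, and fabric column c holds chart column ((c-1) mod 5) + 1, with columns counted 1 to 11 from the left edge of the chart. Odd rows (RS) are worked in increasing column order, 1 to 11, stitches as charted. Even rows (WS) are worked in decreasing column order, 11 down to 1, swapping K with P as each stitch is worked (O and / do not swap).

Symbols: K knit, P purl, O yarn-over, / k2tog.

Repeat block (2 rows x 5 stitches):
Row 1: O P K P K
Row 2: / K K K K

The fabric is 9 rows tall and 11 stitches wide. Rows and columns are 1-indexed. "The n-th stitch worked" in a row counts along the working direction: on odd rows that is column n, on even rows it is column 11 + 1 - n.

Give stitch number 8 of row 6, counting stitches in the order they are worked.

Row 6: (6-1) mod 2 = 1, so use chart row 2. Even row -> WS.
Chart row 2 tiled across columns 1-11: / K K K K / K K K K /
WS row: flip the tiled sequence (start at column 11) and apply K<->P; O and / stay.
Row 6 as worked: / P P P P / P P P P /
The 8th stitch worked is P.

Stitch:
P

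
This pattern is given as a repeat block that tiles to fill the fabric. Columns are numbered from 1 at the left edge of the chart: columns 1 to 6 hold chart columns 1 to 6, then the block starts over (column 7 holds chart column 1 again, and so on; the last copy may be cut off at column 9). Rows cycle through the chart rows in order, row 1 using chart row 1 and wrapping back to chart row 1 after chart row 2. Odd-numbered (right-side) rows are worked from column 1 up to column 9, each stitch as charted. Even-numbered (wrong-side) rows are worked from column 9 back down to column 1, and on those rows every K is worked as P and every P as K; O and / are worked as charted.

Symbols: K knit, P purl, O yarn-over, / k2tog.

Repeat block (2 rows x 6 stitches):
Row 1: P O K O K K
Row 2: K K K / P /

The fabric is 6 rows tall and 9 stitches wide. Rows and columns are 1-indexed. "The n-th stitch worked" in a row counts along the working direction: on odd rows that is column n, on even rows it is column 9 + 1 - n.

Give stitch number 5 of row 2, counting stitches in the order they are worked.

Row 2 uses chart row ((2-1) mod 2)+1 = 2. Row 2 is even, so WS.
Chart row 2 tiled across columns 1-9: K K K / P / K K K
WS: work from column 9 back to column 1 (reverse the tiled row), swapping K<->P (O and / unchanged).
Row 2 as worked: P P P / K / P P P
The 5th stitch worked is K.

Result:
K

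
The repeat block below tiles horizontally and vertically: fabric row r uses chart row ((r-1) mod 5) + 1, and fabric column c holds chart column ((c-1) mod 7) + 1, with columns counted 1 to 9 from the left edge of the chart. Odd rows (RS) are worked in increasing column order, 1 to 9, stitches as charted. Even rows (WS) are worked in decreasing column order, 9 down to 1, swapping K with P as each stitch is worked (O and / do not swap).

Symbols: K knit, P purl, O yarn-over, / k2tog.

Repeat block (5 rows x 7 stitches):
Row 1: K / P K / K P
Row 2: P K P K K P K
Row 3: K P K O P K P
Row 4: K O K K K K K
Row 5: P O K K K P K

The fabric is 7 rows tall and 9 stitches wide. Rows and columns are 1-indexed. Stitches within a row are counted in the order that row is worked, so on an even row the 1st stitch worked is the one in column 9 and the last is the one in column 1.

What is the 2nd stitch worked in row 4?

Stitch:
P

Derivation:
For row 4: chart row = ((4-1) mod 5) + 1 = 4; this is a WS (even) row.
Chart row 4 tiled across columns 1-9: K O K K K K K K O
WS: work from column 9 back to column 1 (reverse the tiled row), swapping K<->P (O and / unchanged).
Row 4 as worked: O P P P P P P O P
Counting 2 along the worked row gives P.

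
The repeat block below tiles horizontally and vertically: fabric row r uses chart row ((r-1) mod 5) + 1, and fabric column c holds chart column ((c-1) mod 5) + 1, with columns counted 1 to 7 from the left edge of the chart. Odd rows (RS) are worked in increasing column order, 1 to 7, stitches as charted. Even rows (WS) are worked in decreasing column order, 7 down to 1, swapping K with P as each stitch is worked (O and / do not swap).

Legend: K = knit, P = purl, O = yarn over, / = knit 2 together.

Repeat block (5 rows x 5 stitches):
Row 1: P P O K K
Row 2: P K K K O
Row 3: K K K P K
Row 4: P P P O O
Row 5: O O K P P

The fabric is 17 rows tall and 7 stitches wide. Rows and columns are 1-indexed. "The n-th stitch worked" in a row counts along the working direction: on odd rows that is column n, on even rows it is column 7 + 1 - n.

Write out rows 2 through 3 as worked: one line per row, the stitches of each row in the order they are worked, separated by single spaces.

== ROWS AS WORKED ==
P K O P P P K
K K K P K K K

Derivation:
Row 2: chart row 2, WS - tiled (columns 1-7): P K K K O P K; work from column 7 back to 1 with K<->P swapped.
Row 3: chart row 3, RS - tile across columns 1-7 and work as-is.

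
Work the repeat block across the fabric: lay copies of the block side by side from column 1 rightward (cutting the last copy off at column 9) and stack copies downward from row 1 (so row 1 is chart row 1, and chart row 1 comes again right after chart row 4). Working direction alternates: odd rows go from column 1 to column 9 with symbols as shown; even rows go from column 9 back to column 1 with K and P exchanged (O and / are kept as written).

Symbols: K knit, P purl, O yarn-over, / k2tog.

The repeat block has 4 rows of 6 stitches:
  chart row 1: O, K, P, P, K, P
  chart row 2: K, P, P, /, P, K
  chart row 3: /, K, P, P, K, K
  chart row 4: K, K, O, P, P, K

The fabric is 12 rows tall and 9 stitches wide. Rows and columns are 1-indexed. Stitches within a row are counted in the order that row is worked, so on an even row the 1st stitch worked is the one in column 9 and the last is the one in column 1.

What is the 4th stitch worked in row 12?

Row 12: (12-1) mod 4 = 3, so use chart row 4. Even row -> WS.
Chart row 4 tiled across columns 1-9: K K O P P K K K O
WS row: flip the tiled sequence (start at column 9) and apply K<->P; O and / stay.
Row 12 as worked: O P P P K K O P P
Counting 4 along the worked row gives P.

Stitch:
P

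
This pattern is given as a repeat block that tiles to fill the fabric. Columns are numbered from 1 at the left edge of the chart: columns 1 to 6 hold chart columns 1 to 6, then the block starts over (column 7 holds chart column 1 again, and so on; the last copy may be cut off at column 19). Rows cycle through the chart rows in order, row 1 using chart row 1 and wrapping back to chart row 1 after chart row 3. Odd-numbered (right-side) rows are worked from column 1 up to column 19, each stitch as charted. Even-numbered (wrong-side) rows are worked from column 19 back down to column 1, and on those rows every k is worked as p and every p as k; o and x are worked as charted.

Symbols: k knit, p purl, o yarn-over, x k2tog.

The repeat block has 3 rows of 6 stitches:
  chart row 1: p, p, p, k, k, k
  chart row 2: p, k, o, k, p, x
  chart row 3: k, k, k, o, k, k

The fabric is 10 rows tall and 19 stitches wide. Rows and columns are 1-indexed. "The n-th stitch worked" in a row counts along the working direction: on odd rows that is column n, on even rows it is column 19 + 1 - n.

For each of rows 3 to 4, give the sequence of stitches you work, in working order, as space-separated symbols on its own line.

Result:
k k k o k k k k k o k k k k k o k k k
k p p p k k k p p p k k k p p p k k k

Derivation:
Row 3: chart row 3, RS - tile across columns 1-19 and work as-is.
Row 4: chart row 1, WS - tiled (columns 1-19): p p p k k k p p p k k k p p p k k k p; work from column 19 back to 1 with k<->p swapped.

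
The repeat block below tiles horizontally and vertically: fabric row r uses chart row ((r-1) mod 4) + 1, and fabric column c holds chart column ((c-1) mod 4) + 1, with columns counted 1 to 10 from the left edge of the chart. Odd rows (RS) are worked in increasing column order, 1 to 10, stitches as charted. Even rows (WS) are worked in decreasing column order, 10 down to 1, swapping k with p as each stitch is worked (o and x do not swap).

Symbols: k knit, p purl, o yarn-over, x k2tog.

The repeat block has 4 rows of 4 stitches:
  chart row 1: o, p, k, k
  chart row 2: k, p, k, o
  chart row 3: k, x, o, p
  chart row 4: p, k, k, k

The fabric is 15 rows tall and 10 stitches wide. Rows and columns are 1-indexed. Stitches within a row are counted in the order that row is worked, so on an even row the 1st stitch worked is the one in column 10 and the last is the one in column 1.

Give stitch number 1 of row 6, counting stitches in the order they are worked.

Result:
k

Derivation:
For row 6: chart row = ((6-1) mod 4) + 1 = 2; this is a WS (even) row.
Chart row 2 tiled across columns 1-10: k p k o k p k o k p
Wrong side: read the tiled row from column 10 down to 1 and exchange k with p (leave o, x).
Row 6 as worked: k p o p k p o p k p
Counting 1 along the worked row gives k.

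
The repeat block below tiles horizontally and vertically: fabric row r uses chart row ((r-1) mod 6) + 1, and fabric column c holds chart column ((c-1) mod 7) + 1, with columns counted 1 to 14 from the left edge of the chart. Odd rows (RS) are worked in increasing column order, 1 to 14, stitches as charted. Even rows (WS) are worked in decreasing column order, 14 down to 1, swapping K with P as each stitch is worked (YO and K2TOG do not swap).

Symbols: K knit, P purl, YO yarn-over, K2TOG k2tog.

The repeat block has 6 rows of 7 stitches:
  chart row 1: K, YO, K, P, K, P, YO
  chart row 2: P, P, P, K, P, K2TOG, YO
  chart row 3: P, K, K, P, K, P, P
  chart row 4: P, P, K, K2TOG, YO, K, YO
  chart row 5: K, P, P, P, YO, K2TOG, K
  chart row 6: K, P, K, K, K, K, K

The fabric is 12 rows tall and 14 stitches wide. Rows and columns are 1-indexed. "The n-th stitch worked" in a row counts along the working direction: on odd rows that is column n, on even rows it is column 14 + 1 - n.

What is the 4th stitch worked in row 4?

Stitch:
K2TOG

Derivation:
Row 4: (4-1) mod 6 = 3, so use chart row 4. Even row -> WS.
Chart row 4 tiled across columns 1-14: P P K K2TOG YO K YO P P K K2TOG YO K YO
Wrong side: read the tiled row from column 14 down to 1 and exchange K with P (leave YO, K2TOG).
Row 4 as worked: YO P YO K2TOG P K K YO P YO K2TOG P K K
The 4th stitch worked is K2TOG.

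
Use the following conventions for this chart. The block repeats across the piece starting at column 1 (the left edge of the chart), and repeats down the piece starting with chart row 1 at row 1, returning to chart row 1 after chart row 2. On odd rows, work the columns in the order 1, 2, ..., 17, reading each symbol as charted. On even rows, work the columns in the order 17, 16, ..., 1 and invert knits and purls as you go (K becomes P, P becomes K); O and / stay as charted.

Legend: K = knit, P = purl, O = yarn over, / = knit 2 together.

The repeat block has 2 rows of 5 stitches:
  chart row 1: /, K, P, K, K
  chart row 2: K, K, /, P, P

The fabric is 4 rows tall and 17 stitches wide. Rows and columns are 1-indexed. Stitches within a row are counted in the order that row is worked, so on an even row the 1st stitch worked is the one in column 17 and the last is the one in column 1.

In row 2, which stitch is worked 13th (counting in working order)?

== STITCH ==
K

Derivation:
For row 2: chart row = ((2-1) mod 2) + 1 = 2; this is a WS (even) row.
Chart row 2 tiled across columns 1-17: K K / P P K K / P P K K / P P K K
WS row: flip the tiled sequence (start at column 17) and apply K<->P; O and / stay.
Row 2 as worked: P P K K / P P K K / P P K K / P P
The 13th stitch worked is K.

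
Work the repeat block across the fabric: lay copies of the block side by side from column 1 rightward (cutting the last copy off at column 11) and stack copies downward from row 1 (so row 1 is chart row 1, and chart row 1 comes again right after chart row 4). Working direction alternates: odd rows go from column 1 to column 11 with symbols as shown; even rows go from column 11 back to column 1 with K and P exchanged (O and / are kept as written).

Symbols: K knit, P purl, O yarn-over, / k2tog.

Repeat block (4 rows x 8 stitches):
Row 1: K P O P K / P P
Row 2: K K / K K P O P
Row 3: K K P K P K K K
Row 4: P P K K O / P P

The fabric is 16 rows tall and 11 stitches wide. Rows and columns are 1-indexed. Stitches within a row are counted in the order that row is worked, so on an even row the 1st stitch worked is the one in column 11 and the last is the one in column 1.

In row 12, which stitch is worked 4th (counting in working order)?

== STITCH ==
K

Derivation:
Row 12 uses chart row ((12-1) mod 4)+1 = 4. Row 12 is even, so WS.
Chart row 4 tiled across columns 1-11: P P K K O / P P P P K
WS: work from column 11 back to column 1 (reverse the tiled row), swapping K<->P (O and / unchanged).
Row 12 as worked: P K K K K / O P P K K
The 4th stitch worked is K.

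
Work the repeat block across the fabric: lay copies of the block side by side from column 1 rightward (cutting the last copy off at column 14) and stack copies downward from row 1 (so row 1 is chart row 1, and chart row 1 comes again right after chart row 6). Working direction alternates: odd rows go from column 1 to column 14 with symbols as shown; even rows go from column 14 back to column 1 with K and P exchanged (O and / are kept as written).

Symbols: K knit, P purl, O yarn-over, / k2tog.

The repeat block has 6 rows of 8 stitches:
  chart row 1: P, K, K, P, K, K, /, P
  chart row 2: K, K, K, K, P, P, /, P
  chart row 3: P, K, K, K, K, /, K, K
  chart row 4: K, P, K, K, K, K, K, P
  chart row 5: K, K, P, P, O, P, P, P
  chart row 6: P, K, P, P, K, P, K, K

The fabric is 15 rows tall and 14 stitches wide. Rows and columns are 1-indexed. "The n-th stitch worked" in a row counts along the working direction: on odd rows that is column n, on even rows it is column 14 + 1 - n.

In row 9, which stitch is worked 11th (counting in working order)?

Row 9: (9-1) mod 6 = 2, so use chart row 3. Odd row -> RS.
Chart row 3 tiled across columns 1-14: P K K K K / K K P K K K K /
RS row: no reversal, no swap; stitch n worked = column n.
Counting 11 along the worked row gives K.

Result:
K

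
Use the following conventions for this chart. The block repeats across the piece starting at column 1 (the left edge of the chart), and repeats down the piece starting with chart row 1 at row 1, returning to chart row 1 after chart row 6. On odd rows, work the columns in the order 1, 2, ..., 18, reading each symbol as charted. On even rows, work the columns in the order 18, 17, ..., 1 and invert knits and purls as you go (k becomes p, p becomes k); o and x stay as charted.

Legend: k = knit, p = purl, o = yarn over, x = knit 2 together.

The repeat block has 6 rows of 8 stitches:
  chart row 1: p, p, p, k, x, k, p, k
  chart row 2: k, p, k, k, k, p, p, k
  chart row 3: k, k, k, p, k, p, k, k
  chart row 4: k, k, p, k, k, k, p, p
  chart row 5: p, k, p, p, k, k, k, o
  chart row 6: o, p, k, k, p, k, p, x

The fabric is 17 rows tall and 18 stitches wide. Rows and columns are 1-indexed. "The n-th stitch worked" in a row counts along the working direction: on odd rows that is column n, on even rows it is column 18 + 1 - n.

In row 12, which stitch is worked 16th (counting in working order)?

For row 12: chart row = ((12-1) mod 6) + 1 = 6; this is a WS (even) row.
Chart row 6 tiled across columns 1-18: o p k k p k p x o p k k p k p x o p
WS: work from column 18 back to column 1 (reverse the tiled row), swapping k<->p (o and x unchanged).
Row 12 as worked: k o x k p k p p k o x k p k p p k o
Counting 16 along the worked row gives p.

== STITCH ==
p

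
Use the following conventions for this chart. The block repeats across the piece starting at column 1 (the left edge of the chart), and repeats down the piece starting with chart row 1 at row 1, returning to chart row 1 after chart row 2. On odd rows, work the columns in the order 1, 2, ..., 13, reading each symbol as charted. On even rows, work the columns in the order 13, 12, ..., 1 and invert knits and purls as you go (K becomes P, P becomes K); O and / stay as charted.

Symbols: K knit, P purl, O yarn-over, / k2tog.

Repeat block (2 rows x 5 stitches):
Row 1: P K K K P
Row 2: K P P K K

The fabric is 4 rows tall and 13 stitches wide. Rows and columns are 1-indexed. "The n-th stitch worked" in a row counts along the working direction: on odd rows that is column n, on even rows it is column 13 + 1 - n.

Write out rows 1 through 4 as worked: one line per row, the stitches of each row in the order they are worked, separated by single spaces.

== ROWS AS WORKED ==
P K K K P P K K K P P K K
K K P P P K K P P P K K P
P K K K P P K K K P P K K
K K P P P K K P P P K K P

Derivation:
Row 1: chart row 1, RS - tile across columns 1-13 and work as-is.
Row 2: chart row 2, WS - tiled (columns 1-13): K P P K K K P P K K K P P; work from column 13 back to 1 with K<->P swapped.
Row 3: chart row 1, RS - tile across columns 1-13 and work as-is.
Row 4: chart row 2, WS - tiled (columns 1-13): K P P K K K P P K K K P P; work from column 13 back to 1 with K<->P swapped.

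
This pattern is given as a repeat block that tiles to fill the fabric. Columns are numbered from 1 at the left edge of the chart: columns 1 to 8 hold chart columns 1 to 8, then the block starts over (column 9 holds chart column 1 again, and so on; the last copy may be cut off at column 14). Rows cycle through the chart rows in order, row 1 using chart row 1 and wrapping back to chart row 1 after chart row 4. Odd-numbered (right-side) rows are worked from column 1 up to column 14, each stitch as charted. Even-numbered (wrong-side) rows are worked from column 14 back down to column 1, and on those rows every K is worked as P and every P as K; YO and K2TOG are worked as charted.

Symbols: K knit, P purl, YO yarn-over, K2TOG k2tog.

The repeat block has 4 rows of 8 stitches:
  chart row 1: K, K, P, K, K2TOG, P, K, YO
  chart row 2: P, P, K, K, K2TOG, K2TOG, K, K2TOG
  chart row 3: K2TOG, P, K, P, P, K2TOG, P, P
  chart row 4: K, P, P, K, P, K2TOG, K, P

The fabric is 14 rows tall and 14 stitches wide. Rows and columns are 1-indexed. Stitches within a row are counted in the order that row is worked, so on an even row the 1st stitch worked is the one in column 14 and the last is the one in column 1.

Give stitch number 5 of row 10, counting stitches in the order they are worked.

Result:
K

Derivation:
For row 10: chart row = ((10-1) mod 4) + 1 = 2; this is a WS (even) row.
Chart row 2 tiled across columns 1-14: P P K K K2TOG K2TOG K K2TOG P P K K K2TOG K2TOG
WS: work from column 14 back to column 1 (reverse the tiled row), swapping K<->P (YO and K2TOG unchanged).
Row 10 as worked: K2TOG K2TOG P P K K K2TOG P K2TOG K2TOG P P K K
Stitch 5 in working order -> K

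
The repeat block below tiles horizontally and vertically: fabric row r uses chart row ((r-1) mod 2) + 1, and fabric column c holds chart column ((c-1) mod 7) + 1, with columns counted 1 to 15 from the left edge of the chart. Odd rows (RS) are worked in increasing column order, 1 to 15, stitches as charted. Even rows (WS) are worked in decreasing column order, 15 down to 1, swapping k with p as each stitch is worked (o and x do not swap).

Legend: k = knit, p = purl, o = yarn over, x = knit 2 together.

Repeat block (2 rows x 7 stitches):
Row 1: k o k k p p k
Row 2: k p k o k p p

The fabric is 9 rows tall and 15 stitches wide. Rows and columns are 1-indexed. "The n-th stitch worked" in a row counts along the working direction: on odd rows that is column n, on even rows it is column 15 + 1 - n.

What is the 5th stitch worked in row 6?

Stitch:
o

Derivation:
For row 6: chart row = ((6-1) mod 2) + 1 = 2; this is a WS (even) row.
Chart row 2 tiled across columns 1-15: k p k o k p p k p k o k p p k
WS: work from column 15 back to column 1 (reverse the tiled row), swapping k<->p (o and x unchanged).
Row 6 as worked: p k k p o p k p k k p o p k p
Counting 5 along the worked row gives o.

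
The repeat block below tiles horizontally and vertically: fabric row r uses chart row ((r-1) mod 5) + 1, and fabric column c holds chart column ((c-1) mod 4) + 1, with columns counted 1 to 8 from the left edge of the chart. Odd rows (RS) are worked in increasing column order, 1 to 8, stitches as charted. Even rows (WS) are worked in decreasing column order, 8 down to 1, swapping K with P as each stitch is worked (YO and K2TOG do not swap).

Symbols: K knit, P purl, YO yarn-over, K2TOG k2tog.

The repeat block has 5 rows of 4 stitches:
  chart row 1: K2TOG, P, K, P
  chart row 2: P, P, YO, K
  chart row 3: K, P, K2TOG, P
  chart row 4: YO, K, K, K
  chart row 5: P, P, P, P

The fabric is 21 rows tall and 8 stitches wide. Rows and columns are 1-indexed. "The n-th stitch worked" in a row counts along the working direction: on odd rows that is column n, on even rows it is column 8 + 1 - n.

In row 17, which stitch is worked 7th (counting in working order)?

Row 17 uses chart row ((17-1) mod 5)+1 = 2. Row 17 is odd, so RS.
Chart row 2 tiled across columns 1-8: P P YO K P P YO K
Right side: take the tiled row as-is (worked left to right from column 1).
Counting 7 along the worked row gives YO.

Stitch:
YO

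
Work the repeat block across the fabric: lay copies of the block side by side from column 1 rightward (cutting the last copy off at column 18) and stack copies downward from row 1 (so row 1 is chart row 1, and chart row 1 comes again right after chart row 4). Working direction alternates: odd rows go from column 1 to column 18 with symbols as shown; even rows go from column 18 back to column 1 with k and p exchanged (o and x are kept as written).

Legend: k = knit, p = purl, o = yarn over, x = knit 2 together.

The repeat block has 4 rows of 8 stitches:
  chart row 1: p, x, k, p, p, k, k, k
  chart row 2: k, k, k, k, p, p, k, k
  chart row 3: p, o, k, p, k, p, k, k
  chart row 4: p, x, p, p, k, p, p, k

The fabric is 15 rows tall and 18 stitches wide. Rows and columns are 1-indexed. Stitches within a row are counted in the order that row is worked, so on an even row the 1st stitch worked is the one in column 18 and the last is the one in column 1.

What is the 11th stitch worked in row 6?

Result:
p

Derivation:
Row 6: (6-1) mod 4 = 1, so use chart row 2. Even row -> WS.
Chart row 2 tiled across columns 1-18: k k k k p p k k k k k k p p k k k k
WS: work from column 18 back to column 1 (reverse the tiled row), swapping k<->p (o and x unchanged).
Row 6 as worked: p p p p k k p p p p p p k k p p p p
The 11th stitch worked is p.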